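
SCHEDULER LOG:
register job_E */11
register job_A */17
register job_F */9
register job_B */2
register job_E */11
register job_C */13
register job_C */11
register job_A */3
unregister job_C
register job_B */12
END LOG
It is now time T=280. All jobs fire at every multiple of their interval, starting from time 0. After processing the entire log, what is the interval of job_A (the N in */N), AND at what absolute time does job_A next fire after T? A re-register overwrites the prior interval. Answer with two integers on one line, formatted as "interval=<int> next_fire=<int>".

Op 1: register job_E */11 -> active={job_E:*/11}
Op 2: register job_A */17 -> active={job_A:*/17, job_E:*/11}
Op 3: register job_F */9 -> active={job_A:*/17, job_E:*/11, job_F:*/9}
Op 4: register job_B */2 -> active={job_A:*/17, job_B:*/2, job_E:*/11, job_F:*/9}
Op 5: register job_E */11 -> active={job_A:*/17, job_B:*/2, job_E:*/11, job_F:*/9}
Op 6: register job_C */13 -> active={job_A:*/17, job_B:*/2, job_C:*/13, job_E:*/11, job_F:*/9}
Op 7: register job_C */11 -> active={job_A:*/17, job_B:*/2, job_C:*/11, job_E:*/11, job_F:*/9}
Op 8: register job_A */3 -> active={job_A:*/3, job_B:*/2, job_C:*/11, job_E:*/11, job_F:*/9}
Op 9: unregister job_C -> active={job_A:*/3, job_B:*/2, job_E:*/11, job_F:*/9}
Op 10: register job_B */12 -> active={job_A:*/3, job_B:*/12, job_E:*/11, job_F:*/9}
Final interval of job_A = 3
Next fire of job_A after T=280: (280//3+1)*3 = 282

Answer: interval=3 next_fire=282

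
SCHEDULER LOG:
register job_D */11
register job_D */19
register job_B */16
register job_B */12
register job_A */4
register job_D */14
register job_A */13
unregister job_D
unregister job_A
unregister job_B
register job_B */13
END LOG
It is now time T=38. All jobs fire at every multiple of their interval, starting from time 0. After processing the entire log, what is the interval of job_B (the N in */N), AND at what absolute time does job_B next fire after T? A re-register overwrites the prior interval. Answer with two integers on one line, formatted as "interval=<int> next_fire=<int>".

Answer: interval=13 next_fire=39

Derivation:
Op 1: register job_D */11 -> active={job_D:*/11}
Op 2: register job_D */19 -> active={job_D:*/19}
Op 3: register job_B */16 -> active={job_B:*/16, job_D:*/19}
Op 4: register job_B */12 -> active={job_B:*/12, job_D:*/19}
Op 5: register job_A */4 -> active={job_A:*/4, job_B:*/12, job_D:*/19}
Op 6: register job_D */14 -> active={job_A:*/4, job_B:*/12, job_D:*/14}
Op 7: register job_A */13 -> active={job_A:*/13, job_B:*/12, job_D:*/14}
Op 8: unregister job_D -> active={job_A:*/13, job_B:*/12}
Op 9: unregister job_A -> active={job_B:*/12}
Op 10: unregister job_B -> active={}
Op 11: register job_B */13 -> active={job_B:*/13}
Final interval of job_B = 13
Next fire of job_B after T=38: (38//13+1)*13 = 39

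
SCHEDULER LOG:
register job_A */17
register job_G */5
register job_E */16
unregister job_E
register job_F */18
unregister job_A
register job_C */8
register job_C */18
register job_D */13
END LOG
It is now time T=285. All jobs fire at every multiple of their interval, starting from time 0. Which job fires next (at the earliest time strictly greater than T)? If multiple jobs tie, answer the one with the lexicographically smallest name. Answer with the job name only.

Answer: job_D

Derivation:
Op 1: register job_A */17 -> active={job_A:*/17}
Op 2: register job_G */5 -> active={job_A:*/17, job_G:*/5}
Op 3: register job_E */16 -> active={job_A:*/17, job_E:*/16, job_G:*/5}
Op 4: unregister job_E -> active={job_A:*/17, job_G:*/5}
Op 5: register job_F */18 -> active={job_A:*/17, job_F:*/18, job_G:*/5}
Op 6: unregister job_A -> active={job_F:*/18, job_G:*/5}
Op 7: register job_C */8 -> active={job_C:*/8, job_F:*/18, job_G:*/5}
Op 8: register job_C */18 -> active={job_C:*/18, job_F:*/18, job_G:*/5}
Op 9: register job_D */13 -> active={job_C:*/18, job_D:*/13, job_F:*/18, job_G:*/5}
  job_C: interval 18, next fire after T=285 is 288
  job_D: interval 13, next fire after T=285 is 286
  job_F: interval 18, next fire after T=285 is 288
  job_G: interval 5, next fire after T=285 is 290
Earliest = 286, winner (lex tiebreak) = job_D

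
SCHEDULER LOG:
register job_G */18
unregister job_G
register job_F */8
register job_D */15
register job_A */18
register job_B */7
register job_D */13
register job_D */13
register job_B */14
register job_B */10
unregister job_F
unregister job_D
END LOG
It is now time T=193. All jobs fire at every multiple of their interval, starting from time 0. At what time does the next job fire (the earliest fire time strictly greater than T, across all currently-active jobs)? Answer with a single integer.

Answer: 198

Derivation:
Op 1: register job_G */18 -> active={job_G:*/18}
Op 2: unregister job_G -> active={}
Op 3: register job_F */8 -> active={job_F:*/8}
Op 4: register job_D */15 -> active={job_D:*/15, job_F:*/8}
Op 5: register job_A */18 -> active={job_A:*/18, job_D:*/15, job_F:*/8}
Op 6: register job_B */7 -> active={job_A:*/18, job_B:*/7, job_D:*/15, job_F:*/8}
Op 7: register job_D */13 -> active={job_A:*/18, job_B:*/7, job_D:*/13, job_F:*/8}
Op 8: register job_D */13 -> active={job_A:*/18, job_B:*/7, job_D:*/13, job_F:*/8}
Op 9: register job_B */14 -> active={job_A:*/18, job_B:*/14, job_D:*/13, job_F:*/8}
Op 10: register job_B */10 -> active={job_A:*/18, job_B:*/10, job_D:*/13, job_F:*/8}
Op 11: unregister job_F -> active={job_A:*/18, job_B:*/10, job_D:*/13}
Op 12: unregister job_D -> active={job_A:*/18, job_B:*/10}
  job_A: interval 18, next fire after T=193 is 198
  job_B: interval 10, next fire after T=193 is 200
Earliest fire time = 198 (job job_A)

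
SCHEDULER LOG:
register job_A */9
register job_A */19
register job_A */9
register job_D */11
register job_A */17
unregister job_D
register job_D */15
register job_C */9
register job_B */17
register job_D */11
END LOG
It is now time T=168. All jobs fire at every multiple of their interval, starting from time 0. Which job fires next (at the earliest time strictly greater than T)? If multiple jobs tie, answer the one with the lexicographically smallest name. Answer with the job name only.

Answer: job_A

Derivation:
Op 1: register job_A */9 -> active={job_A:*/9}
Op 2: register job_A */19 -> active={job_A:*/19}
Op 3: register job_A */9 -> active={job_A:*/9}
Op 4: register job_D */11 -> active={job_A:*/9, job_D:*/11}
Op 5: register job_A */17 -> active={job_A:*/17, job_D:*/11}
Op 6: unregister job_D -> active={job_A:*/17}
Op 7: register job_D */15 -> active={job_A:*/17, job_D:*/15}
Op 8: register job_C */9 -> active={job_A:*/17, job_C:*/9, job_D:*/15}
Op 9: register job_B */17 -> active={job_A:*/17, job_B:*/17, job_C:*/9, job_D:*/15}
Op 10: register job_D */11 -> active={job_A:*/17, job_B:*/17, job_C:*/9, job_D:*/11}
  job_A: interval 17, next fire after T=168 is 170
  job_B: interval 17, next fire after T=168 is 170
  job_C: interval 9, next fire after T=168 is 171
  job_D: interval 11, next fire after T=168 is 176
Earliest = 170, winner (lex tiebreak) = job_A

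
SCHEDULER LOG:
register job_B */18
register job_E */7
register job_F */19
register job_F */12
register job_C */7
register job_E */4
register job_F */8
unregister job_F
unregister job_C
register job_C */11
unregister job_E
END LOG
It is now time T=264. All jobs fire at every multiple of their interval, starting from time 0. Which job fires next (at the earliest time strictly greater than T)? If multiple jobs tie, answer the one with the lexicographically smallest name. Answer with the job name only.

Answer: job_B

Derivation:
Op 1: register job_B */18 -> active={job_B:*/18}
Op 2: register job_E */7 -> active={job_B:*/18, job_E:*/7}
Op 3: register job_F */19 -> active={job_B:*/18, job_E:*/7, job_F:*/19}
Op 4: register job_F */12 -> active={job_B:*/18, job_E:*/7, job_F:*/12}
Op 5: register job_C */7 -> active={job_B:*/18, job_C:*/7, job_E:*/7, job_F:*/12}
Op 6: register job_E */4 -> active={job_B:*/18, job_C:*/7, job_E:*/4, job_F:*/12}
Op 7: register job_F */8 -> active={job_B:*/18, job_C:*/7, job_E:*/4, job_F:*/8}
Op 8: unregister job_F -> active={job_B:*/18, job_C:*/7, job_E:*/4}
Op 9: unregister job_C -> active={job_B:*/18, job_E:*/4}
Op 10: register job_C */11 -> active={job_B:*/18, job_C:*/11, job_E:*/4}
Op 11: unregister job_E -> active={job_B:*/18, job_C:*/11}
  job_B: interval 18, next fire after T=264 is 270
  job_C: interval 11, next fire after T=264 is 275
Earliest = 270, winner (lex tiebreak) = job_B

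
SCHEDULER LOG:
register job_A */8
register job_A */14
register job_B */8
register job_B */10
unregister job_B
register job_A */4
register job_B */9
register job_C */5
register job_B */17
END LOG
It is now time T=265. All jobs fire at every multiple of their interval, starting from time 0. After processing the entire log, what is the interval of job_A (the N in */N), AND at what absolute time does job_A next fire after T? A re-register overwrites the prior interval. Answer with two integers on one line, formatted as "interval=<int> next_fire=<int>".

Answer: interval=4 next_fire=268

Derivation:
Op 1: register job_A */8 -> active={job_A:*/8}
Op 2: register job_A */14 -> active={job_A:*/14}
Op 3: register job_B */8 -> active={job_A:*/14, job_B:*/8}
Op 4: register job_B */10 -> active={job_A:*/14, job_B:*/10}
Op 5: unregister job_B -> active={job_A:*/14}
Op 6: register job_A */4 -> active={job_A:*/4}
Op 7: register job_B */9 -> active={job_A:*/4, job_B:*/9}
Op 8: register job_C */5 -> active={job_A:*/4, job_B:*/9, job_C:*/5}
Op 9: register job_B */17 -> active={job_A:*/4, job_B:*/17, job_C:*/5}
Final interval of job_A = 4
Next fire of job_A after T=265: (265//4+1)*4 = 268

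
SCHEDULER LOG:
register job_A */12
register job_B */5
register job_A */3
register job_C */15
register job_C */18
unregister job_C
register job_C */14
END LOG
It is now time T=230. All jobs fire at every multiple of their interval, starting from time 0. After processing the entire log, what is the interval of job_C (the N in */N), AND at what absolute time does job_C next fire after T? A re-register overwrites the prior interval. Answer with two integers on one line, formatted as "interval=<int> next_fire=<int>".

Op 1: register job_A */12 -> active={job_A:*/12}
Op 2: register job_B */5 -> active={job_A:*/12, job_B:*/5}
Op 3: register job_A */3 -> active={job_A:*/3, job_B:*/5}
Op 4: register job_C */15 -> active={job_A:*/3, job_B:*/5, job_C:*/15}
Op 5: register job_C */18 -> active={job_A:*/3, job_B:*/5, job_C:*/18}
Op 6: unregister job_C -> active={job_A:*/3, job_B:*/5}
Op 7: register job_C */14 -> active={job_A:*/3, job_B:*/5, job_C:*/14}
Final interval of job_C = 14
Next fire of job_C after T=230: (230//14+1)*14 = 238

Answer: interval=14 next_fire=238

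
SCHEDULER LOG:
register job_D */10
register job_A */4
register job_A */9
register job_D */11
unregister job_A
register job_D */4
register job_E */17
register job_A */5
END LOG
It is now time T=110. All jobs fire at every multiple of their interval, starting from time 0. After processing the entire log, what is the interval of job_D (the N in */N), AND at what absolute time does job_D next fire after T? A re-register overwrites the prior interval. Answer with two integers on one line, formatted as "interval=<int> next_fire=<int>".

Op 1: register job_D */10 -> active={job_D:*/10}
Op 2: register job_A */4 -> active={job_A:*/4, job_D:*/10}
Op 3: register job_A */9 -> active={job_A:*/9, job_D:*/10}
Op 4: register job_D */11 -> active={job_A:*/9, job_D:*/11}
Op 5: unregister job_A -> active={job_D:*/11}
Op 6: register job_D */4 -> active={job_D:*/4}
Op 7: register job_E */17 -> active={job_D:*/4, job_E:*/17}
Op 8: register job_A */5 -> active={job_A:*/5, job_D:*/4, job_E:*/17}
Final interval of job_D = 4
Next fire of job_D after T=110: (110//4+1)*4 = 112

Answer: interval=4 next_fire=112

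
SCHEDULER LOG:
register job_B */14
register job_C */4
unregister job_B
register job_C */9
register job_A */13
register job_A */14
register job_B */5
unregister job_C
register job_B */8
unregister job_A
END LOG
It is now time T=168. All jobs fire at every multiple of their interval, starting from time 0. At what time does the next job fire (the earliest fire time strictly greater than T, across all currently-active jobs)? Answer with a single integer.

Answer: 176

Derivation:
Op 1: register job_B */14 -> active={job_B:*/14}
Op 2: register job_C */4 -> active={job_B:*/14, job_C:*/4}
Op 3: unregister job_B -> active={job_C:*/4}
Op 4: register job_C */9 -> active={job_C:*/9}
Op 5: register job_A */13 -> active={job_A:*/13, job_C:*/9}
Op 6: register job_A */14 -> active={job_A:*/14, job_C:*/9}
Op 7: register job_B */5 -> active={job_A:*/14, job_B:*/5, job_C:*/9}
Op 8: unregister job_C -> active={job_A:*/14, job_B:*/5}
Op 9: register job_B */8 -> active={job_A:*/14, job_B:*/8}
Op 10: unregister job_A -> active={job_B:*/8}
  job_B: interval 8, next fire after T=168 is 176
Earliest fire time = 176 (job job_B)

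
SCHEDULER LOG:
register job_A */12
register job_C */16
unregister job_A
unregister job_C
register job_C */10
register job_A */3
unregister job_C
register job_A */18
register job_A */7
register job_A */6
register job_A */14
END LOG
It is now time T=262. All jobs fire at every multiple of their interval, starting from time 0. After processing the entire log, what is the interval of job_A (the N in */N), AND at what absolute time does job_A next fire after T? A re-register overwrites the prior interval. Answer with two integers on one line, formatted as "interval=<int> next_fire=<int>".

Answer: interval=14 next_fire=266

Derivation:
Op 1: register job_A */12 -> active={job_A:*/12}
Op 2: register job_C */16 -> active={job_A:*/12, job_C:*/16}
Op 3: unregister job_A -> active={job_C:*/16}
Op 4: unregister job_C -> active={}
Op 5: register job_C */10 -> active={job_C:*/10}
Op 6: register job_A */3 -> active={job_A:*/3, job_C:*/10}
Op 7: unregister job_C -> active={job_A:*/3}
Op 8: register job_A */18 -> active={job_A:*/18}
Op 9: register job_A */7 -> active={job_A:*/7}
Op 10: register job_A */6 -> active={job_A:*/6}
Op 11: register job_A */14 -> active={job_A:*/14}
Final interval of job_A = 14
Next fire of job_A after T=262: (262//14+1)*14 = 266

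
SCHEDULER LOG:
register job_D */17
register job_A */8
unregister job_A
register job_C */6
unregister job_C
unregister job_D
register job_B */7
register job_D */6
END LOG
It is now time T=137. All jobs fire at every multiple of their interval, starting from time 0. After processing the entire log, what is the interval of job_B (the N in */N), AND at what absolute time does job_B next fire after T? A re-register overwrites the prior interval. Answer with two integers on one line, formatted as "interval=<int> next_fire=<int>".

Op 1: register job_D */17 -> active={job_D:*/17}
Op 2: register job_A */8 -> active={job_A:*/8, job_D:*/17}
Op 3: unregister job_A -> active={job_D:*/17}
Op 4: register job_C */6 -> active={job_C:*/6, job_D:*/17}
Op 5: unregister job_C -> active={job_D:*/17}
Op 6: unregister job_D -> active={}
Op 7: register job_B */7 -> active={job_B:*/7}
Op 8: register job_D */6 -> active={job_B:*/7, job_D:*/6}
Final interval of job_B = 7
Next fire of job_B after T=137: (137//7+1)*7 = 140

Answer: interval=7 next_fire=140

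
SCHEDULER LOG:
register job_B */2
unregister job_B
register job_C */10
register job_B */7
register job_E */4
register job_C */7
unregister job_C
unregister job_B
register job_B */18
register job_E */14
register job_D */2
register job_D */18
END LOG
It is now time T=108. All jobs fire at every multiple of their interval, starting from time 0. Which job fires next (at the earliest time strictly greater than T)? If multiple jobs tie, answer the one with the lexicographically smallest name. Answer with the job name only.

Answer: job_E

Derivation:
Op 1: register job_B */2 -> active={job_B:*/2}
Op 2: unregister job_B -> active={}
Op 3: register job_C */10 -> active={job_C:*/10}
Op 4: register job_B */7 -> active={job_B:*/7, job_C:*/10}
Op 5: register job_E */4 -> active={job_B:*/7, job_C:*/10, job_E:*/4}
Op 6: register job_C */7 -> active={job_B:*/7, job_C:*/7, job_E:*/4}
Op 7: unregister job_C -> active={job_B:*/7, job_E:*/4}
Op 8: unregister job_B -> active={job_E:*/4}
Op 9: register job_B */18 -> active={job_B:*/18, job_E:*/4}
Op 10: register job_E */14 -> active={job_B:*/18, job_E:*/14}
Op 11: register job_D */2 -> active={job_B:*/18, job_D:*/2, job_E:*/14}
Op 12: register job_D */18 -> active={job_B:*/18, job_D:*/18, job_E:*/14}
  job_B: interval 18, next fire after T=108 is 126
  job_D: interval 18, next fire after T=108 is 126
  job_E: interval 14, next fire after T=108 is 112
Earliest = 112, winner (lex tiebreak) = job_E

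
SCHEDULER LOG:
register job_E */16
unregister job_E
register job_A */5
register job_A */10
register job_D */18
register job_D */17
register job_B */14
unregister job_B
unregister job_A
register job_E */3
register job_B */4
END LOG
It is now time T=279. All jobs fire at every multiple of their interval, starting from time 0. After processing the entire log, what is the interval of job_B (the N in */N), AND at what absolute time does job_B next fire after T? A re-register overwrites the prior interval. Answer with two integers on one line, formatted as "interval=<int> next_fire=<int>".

Op 1: register job_E */16 -> active={job_E:*/16}
Op 2: unregister job_E -> active={}
Op 3: register job_A */5 -> active={job_A:*/5}
Op 4: register job_A */10 -> active={job_A:*/10}
Op 5: register job_D */18 -> active={job_A:*/10, job_D:*/18}
Op 6: register job_D */17 -> active={job_A:*/10, job_D:*/17}
Op 7: register job_B */14 -> active={job_A:*/10, job_B:*/14, job_D:*/17}
Op 8: unregister job_B -> active={job_A:*/10, job_D:*/17}
Op 9: unregister job_A -> active={job_D:*/17}
Op 10: register job_E */3 -> active={job_D:*/17, job_E:*/3}
Op 11: register job_B */4 -> active={job_B:*/4, job_D:*/17, job_E:*/3}
Final interval of job_B = 4
Next fire of job_B after T=279: (279//4+1)*4 = 280

Answer: interval=4 next_fire=280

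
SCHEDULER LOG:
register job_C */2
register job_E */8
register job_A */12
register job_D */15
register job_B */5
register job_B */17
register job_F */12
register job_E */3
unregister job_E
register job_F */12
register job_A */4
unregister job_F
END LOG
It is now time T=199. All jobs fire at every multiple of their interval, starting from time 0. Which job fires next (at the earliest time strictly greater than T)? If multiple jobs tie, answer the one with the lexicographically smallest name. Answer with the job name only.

Op 1: register job_C */2 -> active={job_C:*/2}
Op 2: register job_E */8 -> active={job_C:*/2, job_E:*/8}
Op 3: register job_A */12 -> active={job_A:*/12, job_C:*/2, job_E:*/8}
Op 4: register job_D */15 -> active={job_A:*/12, job_C:*/2, job_D:*/15, job_E:*/8}
Op 5: register job_B */5 -> active={job_A:*/12, job_B:*/5, job_C:*/2, job_D:*/15, job_E:*/8}
Op 6: register job_B */17 -> active={job_A:*/12, job_B:*/17, job_C:*/2, job_D:*/15, job_E:*/8}
Op 7: register job_F */12 -> active={job_A:*/12, job_B:*/17, job_C:*/2, job_D:*/15, job_E:*/8, job_F:*/12}
Op 8: register job_E */3 -> active={job_A:*/12, job_B:*/17, job_C:*/2, job_D:*/15, job_E:*/3, job_F:*/12}
Op 9: unregister job_E -> active={job_A:*/12, job_B:*/17, job_C:*/2, job_D:*/15, job_F:*/12}
Op 10: register job_F */12 -> active={job_A:*/12, job_B:*/17, job_C:*/2, job_D:*/15, job_F:*/12}
Op 11: register job_A */4 -> active={job_A:*/4, job_B:*/17, job_C:*/2, job_D:*/15, job_F:*/12}
Op 12: unregister job_F -> active={job_A:*/4, job_B:*/17, job_C:*/2, job_D:*/15}
  job_A: interval 4, next fire after T=199 is 200
  job_B: interval 17, next fire after T=199 is 204
  job_C: interval 2, next fire after T=199 is 200
  job_D: interval 15, next fire after T=199 is 210
Earliest = 200, winner (lex tiebreak) = job_A

Answer: job_A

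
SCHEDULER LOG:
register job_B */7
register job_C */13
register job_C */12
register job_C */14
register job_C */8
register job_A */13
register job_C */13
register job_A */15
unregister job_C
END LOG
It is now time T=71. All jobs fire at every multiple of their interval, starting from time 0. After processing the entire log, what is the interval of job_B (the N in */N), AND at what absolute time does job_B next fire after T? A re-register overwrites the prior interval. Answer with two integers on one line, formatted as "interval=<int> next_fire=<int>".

Op 1: register job_B */7 -> active={job_B:*/7}
Op 2: register job_C */13 -> active={job_B:*/7, job_C:*/13}
Op 3: register job_C */12 -> active={job_B:*/7, job_C:*/12}
Op 4: register job_C */14 -> active={job_B:*/7, job_C:*/14}
Op 5: register job_C */8 -> active={job_B:*/7, job_C:*/8}
Op 6: register job_A */13 -> active={job_A:*/13, job_B:*/7, job_C:*/8}
Op 7: register job_C */13 -> active={job_A:*/13, job_B:*/7, job_C:*/13}
Op 8: register job_A */15 -> active={job_A:*/15, job_B:*/7, job_C:*/13}
Op 9: unregister job_C -> active={job_A:*/15, job_B:*/7}
Final interval of job_B = 7
Next fire of job_B after T=71: (71//7+1)*7 = 77

Answer: interval=7 next_fire=77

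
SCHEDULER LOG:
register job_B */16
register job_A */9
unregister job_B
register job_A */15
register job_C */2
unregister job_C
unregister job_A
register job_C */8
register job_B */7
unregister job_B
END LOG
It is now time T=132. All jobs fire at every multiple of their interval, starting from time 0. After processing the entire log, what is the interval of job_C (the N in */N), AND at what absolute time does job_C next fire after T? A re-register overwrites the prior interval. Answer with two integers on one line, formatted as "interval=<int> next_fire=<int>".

Op 1: register job_B */16 -> active={job_B:*/16}
Op 2: register job_A */9 -> active={job_A:*/9, job_B:*/16}
Op 3: unregister job_B -> active={job_A:*/9}
Op 4: register job_A */15 -> active={job_A:*/15}
Op 5: register job_C */2 -> active={job_A:*/15, job_C:*/2}
Op 6: unregister job_C -> active={job_A:*/15}
Op 7: unregister job_A -> active={}
Op 8: register job_C */8 -> active={job_C:*/8}
Op 9: register job_B */7 -> active={job_B:*/7, job_C:*/8}
Op 10: unregister job_B -> active={job_C:*/8}
Final interval of job_C = 8
Next fire of job_C after T=132: (132//8+1)*8 = 136

Answer: interval=8 next_fire=136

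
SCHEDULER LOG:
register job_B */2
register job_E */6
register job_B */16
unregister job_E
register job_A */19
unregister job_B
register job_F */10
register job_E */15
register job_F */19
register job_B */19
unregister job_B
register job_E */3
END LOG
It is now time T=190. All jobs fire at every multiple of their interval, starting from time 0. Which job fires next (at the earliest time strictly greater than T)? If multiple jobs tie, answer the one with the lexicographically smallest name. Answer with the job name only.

Op 1: register job_B */2 -> active={job_B:*/2}
Op 2: register job_E */6 -> active={job_B:*/2, job_E:*/6}
Op 3: register job_B */16 -> active={job_B:*/16, job_E:*/6}
Op 4: unregister job_E -> active={job_B:*/16}
Op 5: register job_A */19 -> active={job_A:*/19, job_B:*/16}
Op 6: unregister job_B -> active={job_A:*/19}
Op 7: register job_F */10 -> active={job_A:*/19, job_F:*/10}
Op 8: register job_E */15 -> active={job_A:*/19, job_E:*/15, job_F:*/10}
Op 9: register job_F */19 -> active={job_A:*/19, job_E:*/15, job_F:*/19}
Op 10: register job_B */19 -> active={job_A:*/19, job_B:*/19, job_E:*/15, job_F:*/19}
Op 11: unregister job_B -> active={job_A:*/19, job_E:*/15, job_F:*/19}
Op 12: register job_E */3 -> active={job_A:*/19, job_E:*/3, job_F:*/19}
  job_A: interval 19, next fire after T=190 is 209
  job_E: interval 3, next fire after T=190 is 192
  job_F: interval 19, next fire after T=190 is 209
Earliest = 192, winner (lex tiebreak) = job_E

Answer: job_E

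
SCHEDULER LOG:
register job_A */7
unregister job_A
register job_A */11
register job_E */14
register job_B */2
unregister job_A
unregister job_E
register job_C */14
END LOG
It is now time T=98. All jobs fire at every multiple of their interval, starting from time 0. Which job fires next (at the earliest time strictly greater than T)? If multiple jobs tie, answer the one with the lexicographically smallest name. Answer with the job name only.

Answer: job_B

Derivation:
Op 1: register job_A */7 -> active={job_A:*/7}
Op 2: unregister job_A -> active={}
Op 3: register job_A */11 -> active={job_A:*/11}
Op 4: register job_E */14 -> active={job_A:*/11, job_E:*/14}
Op 5: register job_B */2 -> active={job_A:*/11, job_B:*/2, job_E:*/14}
Op 6: unregister job_A -> active={job_B:*/2, job_E:*/14}
Op 7: unregister job_E -> active={job_B:*/2}
Op 8: register job_C */14 -> active={job_B:*/2, job_C:*/14}
  job_B: interval 2, next fire after T=98 is 100
  job_C: interval 14, next fire after T=98 is 112
Earliest = 100, winner (lex tiebreak) = job_B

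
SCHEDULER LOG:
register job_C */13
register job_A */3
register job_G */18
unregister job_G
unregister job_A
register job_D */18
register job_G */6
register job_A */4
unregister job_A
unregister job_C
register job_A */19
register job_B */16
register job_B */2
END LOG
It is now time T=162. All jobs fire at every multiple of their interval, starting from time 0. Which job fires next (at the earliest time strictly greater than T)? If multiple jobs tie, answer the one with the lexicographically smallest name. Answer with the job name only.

Answer: job_B

Derivation:
Op 1: register job_C */13 -> active={job_C:*/13}
Op 2: register job_A */3 -> active={job_A:*/3, job_C:*/13}
Op 3: register job_G */18 -> active={job_A:*/3, job_C:*/13, job_G:*/18}
Op 4: unregister job_G -> active={job_A:*/3, job_C:*/13}
Op 5: unregister job_A -> active={job_C:*/13}
Op 6: register job_D */18 -> active={job_C:*/13, job_D:*/18}
Op 7: register job_G */6 -> active={job_C:*/13, job_D:*/18, job_G:*/6}
Op 8: register job_A */4 -> active={job_A:*/4, job_C:*/13, job_D:*/18, job_G:*/6}
Op 9: unregister job_A -> active={job_C:*/13, job_D:*/18, job_G:*/6}
Op 10: unregister job_C -> active={job_D:*/18, job_G:*/6}
Op 11: register job_A */19 -> active={job_A:*/19, job_D:*/18, job_G:*/6}
Op 12: register job_B */16 -> active={job_A:*/19, job_B:*/16, job_D:*/18, job_G:*/6}
Op 13: register job_B */2 -> active={job_A:*/19, job_B:*/2, job_D:*/18, job_G:*/6}
  job_A: interval 19, next fire after T=162 is 171
  job_B: interval 2, next fire after T=162 is 164
  job_D: interval 18, next fire after T=162 is 180
  job_G: interval 6, next fire after T=162 is 168
Earliest = 164, winner (lex tiebreak) = job_B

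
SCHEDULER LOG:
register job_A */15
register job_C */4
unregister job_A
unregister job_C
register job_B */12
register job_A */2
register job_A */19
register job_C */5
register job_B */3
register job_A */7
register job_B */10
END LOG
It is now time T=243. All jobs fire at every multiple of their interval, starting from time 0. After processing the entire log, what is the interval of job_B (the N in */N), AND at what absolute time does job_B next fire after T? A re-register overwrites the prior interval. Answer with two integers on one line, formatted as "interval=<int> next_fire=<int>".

Op 1: register job_A */15 -> active={job_A:*/15}
Op 2: register job_C */4 -> active={job_A:*/15, job_C:*/4}
Op 3: unregister job_A -> active={job_C:*/4}
Op 4: unregister job_C -> active={}
Op 5: register job_B */12 -> active={job_B:*/12}
Op 6: register job_A */2 -> active={job_A:*/2, job_B:*/12}
Op 7: register job_A */19 -> active={job_A:*/19, job_B:*/12}
Op 8: register job_C */5 -> active={job_A:*/19, job_B:*/12, job_C:*/5}
Op 9: register job_B */3 -> active={job_A:*/19, job_B:*/3, job_C:*/5}
Op 10: register job_A */7 -> active={job_A:*/7, job_B:*/3, job_C:*/5}
Op 11: register job_B */10 -> active={job_A:*/7, job_B:*/10, job_C:*/5}
Final interval of job_B = 10
Next fire of job_B after T=243: (243//10+1)*10 = 250

Answer: interval=10 next_fire=250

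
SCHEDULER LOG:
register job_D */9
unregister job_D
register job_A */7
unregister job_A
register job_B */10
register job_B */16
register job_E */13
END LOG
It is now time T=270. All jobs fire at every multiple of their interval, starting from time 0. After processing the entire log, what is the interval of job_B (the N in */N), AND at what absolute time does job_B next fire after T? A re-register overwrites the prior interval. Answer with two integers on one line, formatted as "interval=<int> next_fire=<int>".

Answer: interval=16 next_fire=272

Derivation:
Op 1: register job_D */9 -> active={job_D:*/9}
Op 2: unregister job_D -> active={}
Op 3: register job_A */7 -> active={job_A:*/7}
Op 4: unregister job_A -> active={}
Op 5: register job_B */10 -> active={job_B:*/10}
Op 6: register job_B */16 -> active={job_B:*/16}
Op 7: register job_E */13 -> active={job_B:*/16, job_E:*/13}
Final interval of job_B = 16
Next fire of job_B after T=270: (270//16+1)*16 = 272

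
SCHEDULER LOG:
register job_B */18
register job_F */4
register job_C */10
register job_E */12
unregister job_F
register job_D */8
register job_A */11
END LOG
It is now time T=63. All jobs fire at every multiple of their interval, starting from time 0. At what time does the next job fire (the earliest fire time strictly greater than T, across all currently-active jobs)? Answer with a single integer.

Answer: 64

Derivation:
Op 1: register job_B */18 -> active={job_B:*/18}
Op 2: register job_F */4 -> active={job_B:*/18, job_F:*/4}
Op 3: register job_C */10 -> active={job_B:*/18, job_C:*/10, job_F:*/4}
Op 4: register job_E */12 -> active={job_B:*/18, job_C:*/10, job_E:*/12, job_F:*/4}
Op 5: unregister job_F -> active={job_B:*/18, job_C:*/10, job_E:*/12}
Op 6: register job_D */8 -> active={job_B:*/18, job_C:*/10, job_D:*/8, job_E:*/12}
Op 7: register job_A */11 -> active={job_A:*/11, job_B:*/18, job_C:*/10, job_D:*/8, job_E:*/12}
  job_A: interval 11, next fire after T=63 is 66
  job_B: interval 18, next fire after T=63 is 72
  job_C: interval 10, next fire after T=63 is 70
  job_D: interval 8, next fire after T=63 is 64
  job_E: interval 12, next fire after T=63 is 72
Earliest fire time = 64 (job job_D)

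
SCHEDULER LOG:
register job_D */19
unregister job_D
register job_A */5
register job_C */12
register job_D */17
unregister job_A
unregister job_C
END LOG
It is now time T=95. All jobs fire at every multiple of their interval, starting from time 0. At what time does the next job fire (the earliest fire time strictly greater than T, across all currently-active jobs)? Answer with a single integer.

Op 1: register job_D */19 -> active={job_D:*/19}
Op 2: unregister job_D -> active={}
Op 3: register job_A */5 -> active={job_A:*/5}
Op 4: register job_C */12 -> active={job_A:*/5, job_C:*/12}
Op 5: register job_D */17 -> active={job_A:*/5, job_C:*/12, job_D:*/17}
Op 6: unregister job_A -> active={job_C:*/12, job_D:*/17}
Op 7: unregister job_C -> active={job_D:*/17}
  job_D: interval 17, next fire after T=95 is 102
Earliest fire time = 102 (job job_D)

Answer: 102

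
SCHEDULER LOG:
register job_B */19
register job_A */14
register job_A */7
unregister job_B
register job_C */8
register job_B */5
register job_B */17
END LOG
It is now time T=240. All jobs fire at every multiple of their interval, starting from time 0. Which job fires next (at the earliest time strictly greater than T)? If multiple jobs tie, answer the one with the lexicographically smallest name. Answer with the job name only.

Op 1: register job_B */19 -> active={job_B:*/19}
Op 2: register job_A */14 -> active={job_A:*/14, job_B:*/19}
Op 3: register job_A */7 -> active={job_A:*/7, job_B:*/19}
Op 4: unregister job_B -> active={job_A:*/7}
Op 5: register job_C */8 -> active={job_A:*/7, job_C:*/8}
Op 6: register job_B */5 -> active={job_A:*/7, job_B:*/5, job_C:*/8}
Op 7: register job_B */17 -> active={job_A:*/7, job_B:*/17, job_C:*/8}
  job_A: interval 7, next fire after T=240 is 245
  job_B: interval 17, next fire after T=240 is 255
  job_C: interval 8, next fire after T=240 is 248
Earliest = 245, winner (lex tiebreak) = job_A

Answer: job_A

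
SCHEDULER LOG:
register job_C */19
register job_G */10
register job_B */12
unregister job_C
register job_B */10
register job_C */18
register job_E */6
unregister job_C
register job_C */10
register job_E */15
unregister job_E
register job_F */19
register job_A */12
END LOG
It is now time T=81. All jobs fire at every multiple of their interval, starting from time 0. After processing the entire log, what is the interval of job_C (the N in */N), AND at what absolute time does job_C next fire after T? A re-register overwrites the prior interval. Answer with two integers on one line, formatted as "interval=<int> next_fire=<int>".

Op 1: register job_C */19 -> active={job_C:*/19}
Op 2: register job_G */10 -> active={job_C:*/19, job_G:*/10}
Op 3: register job_B */12 -> active={job_B:*/12, job_C:*/19, job_G:*/10}
Op 4: unregister job_C -> active={job_B:*/12, job_G:*/10}
Op 5: register job_B */10 -> active={job_B:*/10, job_G:*/10}
Op 6: register job_C */18 -> active={job_B:*/10, job_C:*/18, job_G:*/10}
Op 7: register job_E */6 -> active={job_B:*/10, job_C:*/18, job_E:*/6, job_G:*/10}
Op 8: unregister job_C -> active={job_B:*/10, job_E:*/6, job_G:*/10}
Op 9: register job_C */10 -> active={job_B:*/10, job_C:*/10, job_E:*/6, job_G:*/10}
Op 10: register job_E */15 -> active={job_B:*/10, job_C:*/10, job_E:*/15, job_G:*/10}
Op 11: unregister job_E -> active={job_B:*/10, job_C:*/10, job_G:*/10}
Op 12: register job_F */19 -> active={job_B:*/10, job_C:*/10, job_F:*/19, job_G:*/10}
Op 13: register job_A */12 -> active={job_A:*/12, job_B:*/10, job_C:*/10, job_F:*/19, job_G:*/10}
Final interval of job_C = 10
Next fire of job_C after T=81: (81//10+1)*10 = 90

Answer: interval=10 next_fire=90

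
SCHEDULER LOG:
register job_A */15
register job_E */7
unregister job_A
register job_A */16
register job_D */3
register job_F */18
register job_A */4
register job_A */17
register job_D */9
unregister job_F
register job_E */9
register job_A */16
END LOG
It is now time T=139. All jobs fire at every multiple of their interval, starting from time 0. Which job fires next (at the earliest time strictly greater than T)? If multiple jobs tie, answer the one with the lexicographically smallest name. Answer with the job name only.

Op 1: register job_A */15 -> active={job_A:*/15}
Op 2: register job_E */7 -> active={job_A:*/15, job_E:*/7}
Op 3: unregister job_A -> active={job_E:*/7}
Op 4: register job_A */16 -> active={job_A:*/16, job_E:*/7}
Op 5: register job_D */3 -> active={job_A:*/16, job_D:*/3, job_E:*/7}
Op 6: register job_F */18 -> active={job_A:*/16, job_D:*/3, job_E:*/7, job_F:*/18}
Op 7: register job_A */4 -> active={job_A:*/4, job_D:*/3, job_E:*/7, job_F:*/18}
Op 8: register job_A */17 -> active={job_A:*/17, job_D:*/3, job_E:*/7, job_F:*/18}
Op 9: register job_D */9 -> active={job_A:*/17, job_D:*/9, job_E:*/7, job_F:*/18}
Op 10: unregister job_F -> active={job_A:*/17, job_D:*/9, job_E:*/7}
Op 11: register job_E */9 -> active={job_A:*/17, job_D:*/9, job_E:*/9}
Op 12: register job_A */16 -> active={job_A:*/16, job_D:*/9, job_E:*/9}
  job_A: interval 16, next fire after T=139 is 144
  job_D: interval 9, next fire after T=139 is 144
  job_E: interval 9, next fire after T=139 is 144
Earliest = 144, winner (lex tiebreak) = job_A

Answer: job_A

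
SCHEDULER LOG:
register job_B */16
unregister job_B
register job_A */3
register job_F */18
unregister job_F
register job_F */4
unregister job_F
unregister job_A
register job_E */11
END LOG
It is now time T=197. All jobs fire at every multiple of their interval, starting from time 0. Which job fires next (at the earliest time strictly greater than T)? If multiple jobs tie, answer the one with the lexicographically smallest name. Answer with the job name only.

Op 1: register job_B */16 -> active={job_B:*/16}
Op 2: unregister job_B -> active={}
Op 3: register job_A */3 -> active={job_A:*/3}
Op 4: register job_F */18 -> active={job_A:*/3, job_F:*/18}
Op 5: unregister job_F -> active={job_A:*/3}
Op 6: register job_F */4 -> active={job_A:*/3, job_F:*/4}
Op 7: unregister job_F -> active={job_A:*/3}
Op 8: unregister job_A -> active={}
Op 9: register job_E */11 -> active={job_E:*/11}
  job_E: interval 11, next fire after T=197 is 198
Earliest = 198, winner (lex tiebreak) = job_E

Answer: job_E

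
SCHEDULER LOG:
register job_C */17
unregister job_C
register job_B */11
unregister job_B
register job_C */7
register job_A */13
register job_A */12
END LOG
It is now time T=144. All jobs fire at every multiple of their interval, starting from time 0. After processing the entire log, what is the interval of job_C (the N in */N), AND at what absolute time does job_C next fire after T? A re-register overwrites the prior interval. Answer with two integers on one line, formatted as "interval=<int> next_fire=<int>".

Op 1: register job_C */17 -> active={job_C:*/17}
Op 2: unregister job_C -> active={}
Op 3: register job_B */11 -> active={job_B:*/11}
Op 4: unregister job_B -> active={}
Op 5: register job_C */7 -> active={job_C:*/7}
Op 6: register job_A */13 -> active={job_A:*/13, job_C:*/7}
Op 7: register job_A */12 -> active={job_A:*/12, job_C:*/7}
Final interval of job_C = 7
Next fire of job_C after T=144: (144//7+1)*7 = 147

Answer: interval=7 next_fire=147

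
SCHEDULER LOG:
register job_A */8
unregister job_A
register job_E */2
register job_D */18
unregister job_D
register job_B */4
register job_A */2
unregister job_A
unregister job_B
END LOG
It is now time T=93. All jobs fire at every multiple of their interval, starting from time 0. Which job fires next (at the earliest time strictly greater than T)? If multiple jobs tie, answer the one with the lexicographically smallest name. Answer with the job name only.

Op 1: register job_A */8 -> active={job_A:*/8}
Op 2: unregister job_A -> active={}
Op 3: register job_E */2 -> active={job_E:*/2}
Op 4: register job_D */18 -> active={job_D:*/18, job_E:*/2}
Op 5: unregister job_D -> active={job_E:*/2}
Op 6: register job_B */4 -> active={job_B:*/4, job_E:*/2}
Op 7: register job_A */2 -> active={job_A:*/2, job_B:*/4, job_E:*/2}
Op 8: unregister job_A -> active={job_B:*/4, job_E:*/2}
Op 9: unregister job_B -> active={job_E:*/2}
  job_E: interval 2, next fire after T=93 is 94
Earliest = 94, winner (lex tiebreak) = job_E

Answer: job_E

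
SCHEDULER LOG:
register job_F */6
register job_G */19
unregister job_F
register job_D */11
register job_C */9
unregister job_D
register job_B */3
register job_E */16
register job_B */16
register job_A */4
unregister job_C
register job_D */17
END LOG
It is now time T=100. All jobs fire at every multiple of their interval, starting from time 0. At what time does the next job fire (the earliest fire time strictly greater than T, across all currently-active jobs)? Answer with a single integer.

Op 1: register job_F */6 -> active={job_F:*/6}
Op 2: register job_G */19 -> active={job_F:*/6, job_G:*/19}
Op 3: unregister job_F -> active={job_G:*/19}
Op 4: register job_D */11 -> active={job_D:*/11, job_G:*/19}
Op 5: register job_C */9 -> active={job_C:*/9, job_D:*/11, job_G:*/19}
Op 6: unregister job_D -> active={job_C:*/9, job_G:*/19}
Op 7: register job_B */3 -> active={job_B:*/3, job_C:*/9, job_G:*/19}
Op 8: register job_E */16 -> active={job_B:*/3, job_C:*/9, job_E:*/16, job_G:*/19}
Op 9: register job_B */16 -> active={job_B:*/16, job_C:*/9, job_E:*/16, job_G:*/19}
Op 10: register job_A */4 -> active={job_A:*/4, job_B:*/16, job_C:*/9, job_E:*/16, job_G:*/19}
Op 11: unregister job_C -> active={job_A:*/4, job_B:*/16, job_E:*/16, job_G:*/19}
Op 12: register job_D */17 -> active={job_A:*/4, job_B:*/16, job_D:*/17, job_E:*/16, job_G:*/19}
  job_A: interval 4, next fire after T=100 is 104
  job_B: interval 16, next fire after T=100 is 112
  job_D: interval 17, next fire after T=100 is 102
  job_E: interval 16, next fire after T=100 is 112
  job_G: interval 19, next fire after T=100 is 114
Earliest fire time = 102 (job job_D)

Answer: 102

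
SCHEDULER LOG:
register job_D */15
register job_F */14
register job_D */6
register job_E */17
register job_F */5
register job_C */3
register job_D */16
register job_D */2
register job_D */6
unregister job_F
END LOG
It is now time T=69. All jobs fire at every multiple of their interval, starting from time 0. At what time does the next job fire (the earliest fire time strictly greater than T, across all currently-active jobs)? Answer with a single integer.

Op 1: register job_D */15 -> active={job_D:*/15}
Op 2: register job_F */14 -> active={job_D:*/15, job_F:*/14}
Op 3: register job_D */6 -> active={job_D:*/6, job_F:*/14}
Op 4: register job_E */17 -> active={job_D:*/6, job_E:*/17, job_F:*/14}
Op 5: register job_F */5 -> active={job_D:*/6, job_E:*/17, job_F:*/5}
Op 6: register job_C */3 -> active={job_C:*/3, job_D:*/6, job_E:*/17, job_F:*/5}
Op 7: register job_D */16 -> active={job_C:*/3, job_D:*/16, job_E:*/17, job_F:*/5}
Op 8: register job_D */2 -> active={job_C:*/3, job_D:*/2, job_E:*/17, job_F:*/5}
Op 9: register job_D */6 -> active={job_C:*/3, job_D:*/6, job_E:*/17, job_F:*/5}
Op 10: unregister job_F -> active={job_C:*/3, job_D:*/6, job_E:*/17}
  job_C: interval 3, next fire after T=69 is 72
  job_D: interval 6, next fire after T=69 is 72
  job_E: interval 17, next fire after T=69 is 85
Earliest fire time = 72 (job job_C)

Answer: 72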